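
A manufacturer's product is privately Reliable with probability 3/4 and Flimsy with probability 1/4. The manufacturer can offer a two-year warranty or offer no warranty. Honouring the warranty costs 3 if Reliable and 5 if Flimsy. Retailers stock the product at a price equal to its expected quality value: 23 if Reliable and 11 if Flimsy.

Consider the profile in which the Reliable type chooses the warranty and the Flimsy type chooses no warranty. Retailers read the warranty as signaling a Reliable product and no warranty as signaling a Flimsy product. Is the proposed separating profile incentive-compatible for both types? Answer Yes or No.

No

Under these beliefs, the warranty earns price 23 and no warranty earns price 11.
Reliable: the warranty nets 23 − 3 = 20; no warranty nets 11. Reliable prefers the warranty.
Flimsy: the warranty nets 23 − 5 = 18; no warranty nets 11. Flimsy would deviate to the warranty.
Flimsy has a profitable deviation, so the profile is not an equilibrium.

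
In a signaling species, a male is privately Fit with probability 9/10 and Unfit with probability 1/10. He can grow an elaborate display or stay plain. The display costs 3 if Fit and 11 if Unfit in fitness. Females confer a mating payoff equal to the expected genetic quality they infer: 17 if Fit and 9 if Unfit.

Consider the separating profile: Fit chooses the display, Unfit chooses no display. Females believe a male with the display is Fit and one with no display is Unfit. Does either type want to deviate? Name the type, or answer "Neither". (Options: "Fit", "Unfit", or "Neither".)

The display pays 17; no display pays 9.
Fit: assigned the display, nets 17 − 3 = 14; deviating to no display nets 9.
Unfit: assigned no display, nets 9; deviating to the display nets 17 − 11 = 6.
Both types strictly prefer their assigned action; no profitable deviation.

Neither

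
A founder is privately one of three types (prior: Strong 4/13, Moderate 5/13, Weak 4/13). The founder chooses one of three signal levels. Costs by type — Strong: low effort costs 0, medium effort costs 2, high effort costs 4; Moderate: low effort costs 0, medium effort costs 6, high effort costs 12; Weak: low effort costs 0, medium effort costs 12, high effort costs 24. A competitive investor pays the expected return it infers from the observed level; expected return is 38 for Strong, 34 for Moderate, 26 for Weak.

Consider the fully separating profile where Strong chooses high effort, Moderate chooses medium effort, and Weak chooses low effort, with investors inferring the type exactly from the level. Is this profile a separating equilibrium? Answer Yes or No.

Separating valuations: high effort → 38, medium effort → 34, low effort → 26.
Strong (assigned high effort): low effort: 26 − 0 = 26; medium effort: 34 − 2 = 32; high effort: 38 − 4 = 34. Strong stays.
Moderate (assigned medium effort): low effort: 26 − 0 = 26; medium effort: 34 − 6 = 28; high effort: 38 − 12 = 26. Moderate stays.
Weak (assigned low effort): low effort: 26 − 0 = 26; medium effort: 34 − 12 = 22; high effort: 38 − 24 = 14. Weak stays.
Every type prefers its assigned level; separation holds.

Yes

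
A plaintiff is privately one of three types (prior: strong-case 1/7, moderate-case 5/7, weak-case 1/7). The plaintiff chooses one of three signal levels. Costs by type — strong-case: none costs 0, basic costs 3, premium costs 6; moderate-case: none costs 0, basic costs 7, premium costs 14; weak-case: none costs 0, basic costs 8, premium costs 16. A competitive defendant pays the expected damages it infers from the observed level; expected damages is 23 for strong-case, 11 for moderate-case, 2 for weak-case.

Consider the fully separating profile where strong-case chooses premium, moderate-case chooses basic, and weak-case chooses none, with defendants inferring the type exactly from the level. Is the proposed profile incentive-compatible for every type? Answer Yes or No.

No

Separating settlements: premium → 23, basic → 11, none → 2.
strong-case (assigned premium): none: 2 − 0 = 2; basic: 11 − 3 = 8; premium: 23 − 6 = 17. strong-case stays.
moderate-case (assigned basic): none: 2 − 0 = 2; basic: 11 − 7 = 4; premium: 23 − 14 = 9. moderate-case prefers premium.
weak-case (assigned none): none: 2 − 0 = 2; basic: 11 − 8 = 3; premium: 23 − 16 = 7. weak-case prefers premium.
At least one type deviates; the separating profile fails.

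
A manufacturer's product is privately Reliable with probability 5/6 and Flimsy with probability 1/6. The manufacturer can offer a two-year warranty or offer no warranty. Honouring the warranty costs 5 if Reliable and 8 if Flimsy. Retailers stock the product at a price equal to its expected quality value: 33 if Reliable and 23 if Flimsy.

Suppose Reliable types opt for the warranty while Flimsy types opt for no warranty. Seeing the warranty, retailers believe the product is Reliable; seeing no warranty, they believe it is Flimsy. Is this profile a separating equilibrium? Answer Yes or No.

Under these beliefs, the warranty earns price 33 and no warranty earns price 23.
Reliable: the warranty nets 33 − 5 = 28; no warranty nets 23. Reliable prefers the warranty.
Flimsy: the warranty nets 33 − 8 = 25; no warranty nets 23. Flimsy would deviate to the warranty.
Flimsy has a profitable deviation, so the profile is not an equilibrium.

No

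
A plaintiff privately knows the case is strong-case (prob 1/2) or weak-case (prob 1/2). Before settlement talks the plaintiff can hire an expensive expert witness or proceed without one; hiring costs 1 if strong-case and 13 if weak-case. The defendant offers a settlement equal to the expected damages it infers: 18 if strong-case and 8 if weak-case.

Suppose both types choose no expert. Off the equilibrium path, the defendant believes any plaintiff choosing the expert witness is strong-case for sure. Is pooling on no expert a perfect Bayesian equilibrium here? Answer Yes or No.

No

On path, the defendant holds the prior and pays 1/2·18 + 1/2·8 = 13. Off path (the expert witness), believing strong-case, it pays 18.
strong-case: no expert nets 13; the expert witness nets 18 − 1 = 17. strong-case would deviate.
weak-case: no expert nets 13; the expert witness nets 18 − 13 = 5. weak-case stays.
A type deviates, so pooling fails.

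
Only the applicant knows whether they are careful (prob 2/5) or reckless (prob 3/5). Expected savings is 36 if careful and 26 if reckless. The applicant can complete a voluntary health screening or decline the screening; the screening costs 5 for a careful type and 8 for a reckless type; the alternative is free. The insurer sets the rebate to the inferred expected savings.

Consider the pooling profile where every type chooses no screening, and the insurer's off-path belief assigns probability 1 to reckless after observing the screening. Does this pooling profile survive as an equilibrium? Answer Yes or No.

Yes

On path, the insurer holds the prior and pays 2/5·36 + 3/5·26 = 30. Off path (the screening), believing reckless, it pays 26.
careful: no screening nets 30; the screening nets 26 − 5 = 21. careful stays.
reckless: no screening nets 30; the screening nets 26 − 8 = 18. reckless stays.
No type deviates, so pooling is sustained.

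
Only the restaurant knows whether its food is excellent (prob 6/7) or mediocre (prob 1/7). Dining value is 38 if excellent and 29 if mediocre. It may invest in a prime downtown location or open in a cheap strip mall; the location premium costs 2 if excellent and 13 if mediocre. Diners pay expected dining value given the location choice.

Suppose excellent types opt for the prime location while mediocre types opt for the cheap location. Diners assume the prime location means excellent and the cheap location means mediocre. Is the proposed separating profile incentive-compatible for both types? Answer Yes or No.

Yes

Under these beliefs, the prime location earns price premium 38 and the cheap location earns price premium 29.
excellent: the prime location nets 38 − 2 = 36; the cheap location nets 29. excellent prefers the prime location.
mediocre: the prime location nets 38 − 13 = 25; the cheap location nets 29. mediocre prefers the cheap location.
Neither type deviates, so the separating profile is an equilibrium.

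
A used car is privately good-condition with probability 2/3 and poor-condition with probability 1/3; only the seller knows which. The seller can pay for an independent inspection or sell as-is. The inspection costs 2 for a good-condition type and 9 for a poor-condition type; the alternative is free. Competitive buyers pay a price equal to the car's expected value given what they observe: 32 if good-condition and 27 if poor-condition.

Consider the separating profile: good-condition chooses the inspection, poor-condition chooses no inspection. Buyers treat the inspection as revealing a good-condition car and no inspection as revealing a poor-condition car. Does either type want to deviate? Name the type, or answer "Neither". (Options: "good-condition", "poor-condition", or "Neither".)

Neither

The inspection pays 32; no inspection pays 27.
good-condition: assigned the inspection, nets 32 − 2 = 30; deviating to no inspection nets 27.
poor-condition: assigned no inspection, nets 27; deviating to the inspection nets 32 − 9 = 23.
Both types strictly prefer their assigned action; no profitable deviation.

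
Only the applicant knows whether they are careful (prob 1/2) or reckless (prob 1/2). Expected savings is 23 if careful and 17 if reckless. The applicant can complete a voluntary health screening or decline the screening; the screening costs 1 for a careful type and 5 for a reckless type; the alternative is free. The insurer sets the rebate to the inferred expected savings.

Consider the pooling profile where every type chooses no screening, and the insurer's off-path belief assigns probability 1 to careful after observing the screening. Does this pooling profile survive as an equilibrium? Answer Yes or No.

On path, the insurer holds the prior and pays 1/2·23 + 1/2·17 = 20. Off path (the screening), believing careful, it pays 23.
careful: no screening nets 20; the screening nets 23 − 1 = 22. careful would deviate.
reckless: no screening nets 20; the screening nets 23 − 5 = 18. reckless stays.
A type deviates, so pooling fails.

No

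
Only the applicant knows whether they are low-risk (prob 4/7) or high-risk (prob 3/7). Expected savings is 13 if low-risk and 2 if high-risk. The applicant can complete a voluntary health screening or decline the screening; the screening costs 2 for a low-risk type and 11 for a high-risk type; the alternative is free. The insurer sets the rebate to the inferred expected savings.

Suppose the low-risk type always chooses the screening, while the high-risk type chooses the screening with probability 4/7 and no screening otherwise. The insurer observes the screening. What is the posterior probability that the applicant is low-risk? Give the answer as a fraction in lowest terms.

7/10

P(the screening) = (4/7)·1 + (3/7)·(4/7) = 40/49.
By Bayes' rule, P(low-risk | the screening) = (4/7) / (40/49) = 7/10.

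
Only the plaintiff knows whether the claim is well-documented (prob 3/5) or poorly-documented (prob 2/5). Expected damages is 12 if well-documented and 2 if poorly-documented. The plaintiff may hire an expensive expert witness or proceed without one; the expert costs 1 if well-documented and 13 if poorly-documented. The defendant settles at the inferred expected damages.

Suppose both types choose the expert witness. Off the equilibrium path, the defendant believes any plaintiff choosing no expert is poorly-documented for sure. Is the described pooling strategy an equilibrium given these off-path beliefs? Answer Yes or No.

On path, the defendant holds the prior and pays 3/5·12 + 2/5·2 = 8. Off path (no expert), believing poorly-documented, it pays 2.
well-documented: the expert witness nets 8 − 1 = 7; no expert nets 2. well-documented stays.
poorly-documented: the expert witness nets 8 − 13 = -5; no expert nets 2. poorly-documented would deviate.
A type deviates, so pooling fails.

No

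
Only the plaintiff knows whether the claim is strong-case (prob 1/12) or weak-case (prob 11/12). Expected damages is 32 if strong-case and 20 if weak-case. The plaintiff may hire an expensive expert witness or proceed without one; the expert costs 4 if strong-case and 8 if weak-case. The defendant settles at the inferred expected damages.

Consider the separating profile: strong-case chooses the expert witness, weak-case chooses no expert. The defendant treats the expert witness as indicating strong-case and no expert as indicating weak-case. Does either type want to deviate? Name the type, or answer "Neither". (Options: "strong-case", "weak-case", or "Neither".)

The expert witness pays 32; no expert pays 20.
strong-case: assigned the expert witness, nets 32 − 4 = 28; deviating to no expert nets 20.
weak-case: assigned no expert, nets 20; deviating to the expert witness nets 32 − 8 = 24.
The weak-case type gains 4 by deviating.

weak-case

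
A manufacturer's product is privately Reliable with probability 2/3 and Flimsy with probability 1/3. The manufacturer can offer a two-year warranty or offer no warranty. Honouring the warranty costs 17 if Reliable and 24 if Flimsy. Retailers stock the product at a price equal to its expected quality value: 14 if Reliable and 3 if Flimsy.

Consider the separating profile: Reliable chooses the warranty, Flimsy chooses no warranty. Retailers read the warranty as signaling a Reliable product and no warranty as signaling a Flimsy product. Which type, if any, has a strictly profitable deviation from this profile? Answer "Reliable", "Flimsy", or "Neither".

The warranty pays 14; no warranty pays 3.
Reliable: assigned the warranty, nets 14 − 17 = -3; deviating to no warranty nets 3.
Flimsy: assigned no warranty, nets 3; deviating to the warranty nets 14 − 24 = -10.
The Reliable type gains 6 by deviating.

Reliable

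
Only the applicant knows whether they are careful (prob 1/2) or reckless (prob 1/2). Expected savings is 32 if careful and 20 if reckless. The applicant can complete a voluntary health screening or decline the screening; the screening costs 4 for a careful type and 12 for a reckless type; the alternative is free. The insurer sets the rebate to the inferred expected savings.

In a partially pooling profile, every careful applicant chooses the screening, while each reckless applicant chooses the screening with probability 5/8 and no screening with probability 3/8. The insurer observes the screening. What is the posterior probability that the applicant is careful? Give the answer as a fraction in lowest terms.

8/13

P(the screening) = (1/2)·1 + (1/2)·(5/8) = 13/16.
By Bayes' rule, P(careful | the screening) = (1/2) / (13/16) = 8/13.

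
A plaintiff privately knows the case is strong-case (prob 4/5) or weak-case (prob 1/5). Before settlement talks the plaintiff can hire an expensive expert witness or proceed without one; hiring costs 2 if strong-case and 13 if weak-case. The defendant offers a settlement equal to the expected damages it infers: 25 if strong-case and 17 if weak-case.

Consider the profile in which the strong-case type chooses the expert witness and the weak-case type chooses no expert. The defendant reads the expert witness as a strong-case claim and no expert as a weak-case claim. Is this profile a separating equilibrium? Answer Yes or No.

Yes

Under these beliefs, the expert witness earns settlement 25 and no expert earns settlement 17.
strong-case: the expert witness nets 25 − 2 = 23; no expert nets 17. strong-case prefers the expert witness.
weak-case: the expert witness nets 25 − 13 = 12; no expert nets 17. weak-case prefers no expert.
Neither type deviates, so the separating profile is an equilibrium.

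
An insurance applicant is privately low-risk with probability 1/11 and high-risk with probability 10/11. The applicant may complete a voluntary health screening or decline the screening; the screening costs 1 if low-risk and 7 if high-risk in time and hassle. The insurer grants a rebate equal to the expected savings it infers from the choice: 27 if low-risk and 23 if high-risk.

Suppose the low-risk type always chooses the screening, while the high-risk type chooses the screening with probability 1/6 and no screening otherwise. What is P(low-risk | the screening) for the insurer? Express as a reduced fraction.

P(the screening) = (1/11)·1 + (10/11)·(1/6) = 8/33.
By Bayes' rule, P(low-risk | the screening) = (1/11) / (8/33) = 3/8.

3/8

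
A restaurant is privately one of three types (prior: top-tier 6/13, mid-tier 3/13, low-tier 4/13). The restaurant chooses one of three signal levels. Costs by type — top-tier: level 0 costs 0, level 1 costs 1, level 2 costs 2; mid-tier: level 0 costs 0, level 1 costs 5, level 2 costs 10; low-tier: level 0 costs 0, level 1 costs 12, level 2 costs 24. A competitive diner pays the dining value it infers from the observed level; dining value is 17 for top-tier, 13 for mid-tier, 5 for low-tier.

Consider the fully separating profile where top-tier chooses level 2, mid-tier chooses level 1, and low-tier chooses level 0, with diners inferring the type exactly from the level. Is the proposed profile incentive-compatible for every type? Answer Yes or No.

Yes

Separating price premiums: level 2 → 17, level 1 → 13, level 0 → 5.
top-tier (assigned level 2): level 0: 5 − 0 = 5; level 1: 13 − 1 = 12; level 2: 17 − 2 = 15. top-tier stays.
mid-tier (assigned level 1): level 0: 5 − 0 = 5; level 1: 13 − 5 = 8; level 2: 17 − 10 = 7. mid-tier stays.
low-tier (assigned level 0): level 0: 5 − 0 = 5; level 1: 13 − 12 = 1; level 2: 17 − 24 = -7. low-tier stays.
Every type prefers its assigned level; separation holds.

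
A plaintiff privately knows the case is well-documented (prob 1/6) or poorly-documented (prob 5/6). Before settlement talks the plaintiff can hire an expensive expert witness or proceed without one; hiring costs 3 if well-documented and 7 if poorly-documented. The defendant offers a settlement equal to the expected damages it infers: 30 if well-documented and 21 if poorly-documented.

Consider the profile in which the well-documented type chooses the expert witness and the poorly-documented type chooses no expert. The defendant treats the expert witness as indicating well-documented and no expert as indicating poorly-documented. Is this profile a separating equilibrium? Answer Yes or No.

No

Under these beliefs, the expert witness earns settlement 30 and no expert earns settlement 21.
well-documented: the expert witness nets 30 − 3 = 27; no expert nets 21. well-documented prefers the expert witness.
poorly-documented: the expert witness nets 30 − 7 = 23; no expert nets 21. poorly-documented would deviate to the expert witness.
poorly-documented has a profitable deviation, so the profile is not an equilibrium.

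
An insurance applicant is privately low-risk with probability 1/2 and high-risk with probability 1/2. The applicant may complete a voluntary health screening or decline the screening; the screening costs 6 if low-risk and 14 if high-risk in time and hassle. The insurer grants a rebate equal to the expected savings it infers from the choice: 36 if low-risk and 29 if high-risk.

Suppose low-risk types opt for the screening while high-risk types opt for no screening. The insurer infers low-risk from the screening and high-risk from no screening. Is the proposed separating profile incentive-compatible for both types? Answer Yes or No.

Yes

Under these beliefs, the screening earns rebate 36 and no screening earns rebate 29.
low-risk: the screening nets 36 − 6 = 30; no screening nets 29. low-risk prefers the screening.
high-risk: the screening nets 36 − 14 = 22; no screening nets 29. high-risk prefers no screening.
Neither type deviates, so the separating profile is an equilibrium.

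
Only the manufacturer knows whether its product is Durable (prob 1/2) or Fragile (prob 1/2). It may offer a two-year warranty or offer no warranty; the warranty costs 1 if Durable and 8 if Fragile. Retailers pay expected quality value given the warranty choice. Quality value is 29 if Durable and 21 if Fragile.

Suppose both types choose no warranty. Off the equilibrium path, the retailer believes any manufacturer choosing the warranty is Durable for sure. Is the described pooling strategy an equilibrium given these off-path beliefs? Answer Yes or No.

On path, the retailer holds the prior and pays 1/2·29 + 1/2·21 = 25. Off path (the warranty), believing Durable, it pays 29.
Durable: no warranty nets 25; the warranty nets 29 − 1 = 28. Durable would deviate.
Fragile: no warranty nets 25; the warranty nets 29 − 8 = 21. Fragile stays.
A type deviates, so pooling fails.

No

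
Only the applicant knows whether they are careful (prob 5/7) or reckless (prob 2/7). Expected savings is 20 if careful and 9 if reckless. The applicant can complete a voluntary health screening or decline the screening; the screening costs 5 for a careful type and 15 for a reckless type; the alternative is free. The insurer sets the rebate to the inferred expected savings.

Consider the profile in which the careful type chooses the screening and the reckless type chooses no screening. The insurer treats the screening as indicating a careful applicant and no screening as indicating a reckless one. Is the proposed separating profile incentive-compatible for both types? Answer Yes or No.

Yes

Under these beliefs, the screening earns rebate 20 and no screening earns rebate 9.
careful: the screening nets 20 − 5 = 15; no screening nets 9. careful prefers the screening.
reckless: the screening nets 20 − 15 = 5; no screening nets 9. reckless prefers no screening.
Neither type deviates, so the separating profile is an equilibrium.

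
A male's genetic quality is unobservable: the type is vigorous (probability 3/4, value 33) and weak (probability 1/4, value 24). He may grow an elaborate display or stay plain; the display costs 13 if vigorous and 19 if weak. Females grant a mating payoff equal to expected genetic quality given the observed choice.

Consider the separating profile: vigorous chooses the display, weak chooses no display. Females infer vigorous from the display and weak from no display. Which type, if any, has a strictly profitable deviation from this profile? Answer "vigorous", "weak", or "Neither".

vigorous

The display pays 33; no display pays 24.
vigorous: assigned the display, nets 33 − 13 = 20; deviating to no display nets 24.
weak: assigned no display, nets 24; deviating to the display nets 33 − 19 = 14.
The vigorous type gains 4 by deviating.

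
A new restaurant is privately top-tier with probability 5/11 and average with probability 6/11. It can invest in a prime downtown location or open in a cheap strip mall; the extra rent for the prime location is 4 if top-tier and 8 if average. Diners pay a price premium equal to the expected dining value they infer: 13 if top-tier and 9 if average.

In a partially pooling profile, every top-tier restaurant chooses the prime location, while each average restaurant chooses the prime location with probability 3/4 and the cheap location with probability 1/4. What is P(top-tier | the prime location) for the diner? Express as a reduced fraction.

P(the prime location) = (5/11)·1 + (6/11)·(3/4) = 19/22.
By Bayes' rule, P(top-tier | the prime location) = (5/11) / (19/22) = 10/19.

10/19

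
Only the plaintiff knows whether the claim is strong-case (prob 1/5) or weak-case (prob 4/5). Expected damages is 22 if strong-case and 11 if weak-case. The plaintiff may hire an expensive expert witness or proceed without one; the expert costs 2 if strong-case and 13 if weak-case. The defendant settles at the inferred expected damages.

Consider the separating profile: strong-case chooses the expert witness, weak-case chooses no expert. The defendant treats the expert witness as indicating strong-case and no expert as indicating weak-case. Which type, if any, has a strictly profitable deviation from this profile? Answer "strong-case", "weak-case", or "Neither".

The expert witness pays 22; no expert pays 11.
strong-case: assigned the expert witness, nets 22 − 2 = 20; deviating to no expert nets 11.
weak-case: assigned no expert, nets 11; deviating to the expert witness nets 22 − 13 = 9.
Both types strictly prefer their assigned action; no profitable deviation.

Neither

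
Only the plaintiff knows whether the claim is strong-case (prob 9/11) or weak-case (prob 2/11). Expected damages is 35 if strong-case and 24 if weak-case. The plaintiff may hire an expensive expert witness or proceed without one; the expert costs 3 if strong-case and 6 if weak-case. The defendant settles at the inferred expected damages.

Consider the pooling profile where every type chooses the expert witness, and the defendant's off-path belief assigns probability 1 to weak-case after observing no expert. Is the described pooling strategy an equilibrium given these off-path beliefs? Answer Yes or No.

On path, the defendant holds the prior and pays 9/11·35 + 2/11·24 = 33. Off path (no expert), believing weak-case, it pays 24.
strong-case: the expert witness nets 33 − 3 = 30; no expert nets 24. strong-case stays.
weak-case: the expert witness nets 33 − 6 = 27; no expert nets 24. weak-case stays.
No type deviates, so pooling is sustained.

Yes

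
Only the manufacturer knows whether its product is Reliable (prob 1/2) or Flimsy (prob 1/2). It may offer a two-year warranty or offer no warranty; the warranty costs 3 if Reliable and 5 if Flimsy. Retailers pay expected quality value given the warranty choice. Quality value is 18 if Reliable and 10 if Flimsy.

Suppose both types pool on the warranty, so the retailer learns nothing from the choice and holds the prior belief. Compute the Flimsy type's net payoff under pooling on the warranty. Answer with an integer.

9

Pooled price = 1/2·18 + 1/2·10 = 14.
Flimsy pays cost 5 for the warranty, so net payoff = 14 − 5 = 9.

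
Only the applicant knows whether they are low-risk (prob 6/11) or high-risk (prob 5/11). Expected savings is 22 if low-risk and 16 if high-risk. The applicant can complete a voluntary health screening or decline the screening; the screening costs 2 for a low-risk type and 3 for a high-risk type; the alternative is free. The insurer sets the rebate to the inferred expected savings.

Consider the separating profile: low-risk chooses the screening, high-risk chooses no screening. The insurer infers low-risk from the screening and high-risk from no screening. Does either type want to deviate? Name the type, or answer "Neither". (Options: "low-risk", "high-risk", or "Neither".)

The screening pays 22; no screening pays 16.
low-risk: assigned the screening, nets 22 − 2 = 20; deviating to no screening nets 16.
high-risk: assigned no screening, nets 16; deviating to the screening nets 22 − 3 = 19.
The high-risk type gains 3 by deviating.

high-risk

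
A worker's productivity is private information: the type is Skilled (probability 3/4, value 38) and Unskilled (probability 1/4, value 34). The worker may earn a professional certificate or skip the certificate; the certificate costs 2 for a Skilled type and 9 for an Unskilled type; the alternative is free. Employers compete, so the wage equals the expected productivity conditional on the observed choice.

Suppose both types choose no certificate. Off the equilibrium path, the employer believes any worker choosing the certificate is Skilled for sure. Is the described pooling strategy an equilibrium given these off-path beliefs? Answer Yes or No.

On path, the employer holds the prior and pays 3/4·38 + 1/4·34 = 37. Off path (the certificate), believing Skilled, it pays 38.
Skilled: no certificate nets 37; the certificate nets 38 − 2 = 36. Skilled stays.
Unskilled: no certificate nets 37; the certificate nets 38 − 9 = 29. Unskilled stays.
No type deviates, so pooling is sustained.

Yes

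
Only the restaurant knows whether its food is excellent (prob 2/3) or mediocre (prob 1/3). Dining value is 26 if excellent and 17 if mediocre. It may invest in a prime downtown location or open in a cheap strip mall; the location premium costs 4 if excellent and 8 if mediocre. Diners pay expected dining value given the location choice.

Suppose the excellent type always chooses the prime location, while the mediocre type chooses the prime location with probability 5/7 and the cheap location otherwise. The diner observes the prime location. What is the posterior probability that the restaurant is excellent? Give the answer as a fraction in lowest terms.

14/19

P(the prime location) = (2/3)·1 + (1/3)·(5/7) = 19/21.
By Bayes' rule, P(excellent | the prime location) = (2/3) / (19/21) = 14/19.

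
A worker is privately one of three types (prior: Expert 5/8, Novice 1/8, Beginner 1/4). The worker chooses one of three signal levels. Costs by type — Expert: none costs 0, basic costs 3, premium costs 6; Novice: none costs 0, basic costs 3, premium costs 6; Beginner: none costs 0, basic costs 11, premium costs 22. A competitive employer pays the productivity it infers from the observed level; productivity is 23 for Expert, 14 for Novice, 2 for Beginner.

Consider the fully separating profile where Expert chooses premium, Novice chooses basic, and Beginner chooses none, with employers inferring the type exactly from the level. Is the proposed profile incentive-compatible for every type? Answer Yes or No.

Separating wages: premium → 23, basic → 14, none → 2.
Expert (assigned premium): none: 2 − 0 = 2; basic: 14 − 3 = 11; premium: 23 − 6 = 17. Expert stays.
Novice (assigned basic): none: 2 − 0 = 2; basic: 14 − 3 = 11; premium: 23 − 6 = 17. Novice prefers premium.
Beginner (assigned none): none: 2 − 0 = 2; basic: 14 − 11 = 3; premium: 23 − 22 = 1. Beginner prefers basic.
At least one type deviates; the separating profile fails.

No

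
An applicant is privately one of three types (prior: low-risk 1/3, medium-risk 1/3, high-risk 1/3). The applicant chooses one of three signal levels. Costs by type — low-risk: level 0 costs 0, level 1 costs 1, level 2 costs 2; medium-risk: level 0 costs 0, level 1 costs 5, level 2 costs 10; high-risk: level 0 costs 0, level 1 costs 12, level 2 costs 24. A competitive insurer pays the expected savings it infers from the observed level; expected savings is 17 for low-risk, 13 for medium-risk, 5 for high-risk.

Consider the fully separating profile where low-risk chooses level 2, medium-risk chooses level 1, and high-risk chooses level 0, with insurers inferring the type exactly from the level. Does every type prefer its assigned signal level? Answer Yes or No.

Separating rebates: level 2 → 17, level 1 → 13, level 0 → 5.
low-risk (assigned level 2): level 0: 5 − 0 = 5; level 1: 13 − 1 = 12; level 2: 17 − 2 = 15. low-risk stays.
medium-risk (assigned level 1): level 0: 5 − 0 = 5; level 1: 13 − 5 = 8; level 2: 17 − 10 = 7. medium-risk stays.
high-risk (assigned level 0): level 0: 5 − 0 = 5; level 1: 13 − 12 = 1; level 2: 17 − 24 = -7. high-risk stays.
Every type prefers its assigned level; separation holds.

Yes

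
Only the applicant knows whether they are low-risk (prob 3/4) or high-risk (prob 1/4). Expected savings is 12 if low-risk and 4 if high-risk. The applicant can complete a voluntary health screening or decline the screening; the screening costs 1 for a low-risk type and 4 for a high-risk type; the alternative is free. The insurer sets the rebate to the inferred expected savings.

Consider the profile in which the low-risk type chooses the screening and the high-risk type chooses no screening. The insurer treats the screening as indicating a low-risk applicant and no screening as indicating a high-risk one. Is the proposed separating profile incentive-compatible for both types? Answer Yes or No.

No

Under these beliefs, the screening earns rebate 12 and no screening earns rebate 4.
low-risk: the screening nets 12 − 1 = 11; no screening nets 4. low-risk prefers the screening.
high-risk: the screening nets 12 − 4 = 8; no screening nets 4. high-risk would deviate to the screening.
high-risk has a profitable deviation, so the profile is not an equilibrium.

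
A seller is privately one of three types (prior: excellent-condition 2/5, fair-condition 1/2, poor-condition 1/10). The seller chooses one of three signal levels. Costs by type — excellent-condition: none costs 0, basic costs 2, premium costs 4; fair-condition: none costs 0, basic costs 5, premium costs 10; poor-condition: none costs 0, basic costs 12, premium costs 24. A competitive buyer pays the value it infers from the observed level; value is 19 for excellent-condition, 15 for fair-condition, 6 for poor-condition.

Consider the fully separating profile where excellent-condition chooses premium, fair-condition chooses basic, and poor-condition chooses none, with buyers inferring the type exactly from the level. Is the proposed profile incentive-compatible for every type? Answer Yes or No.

Separating prices: premium → 19, basic → 15, none → 6.
excellent-condition (assigned premium): none: 6 − 0 = 6; basic: 15 − 2 = 13; premium: 19 − 4 = 15. excellent-condition stays.
fair-condition (assigned basic): none: 6 − 0 = 6; basic: 15 − 5 = 10; premium: 19 − 10 = 9. fair-condition stays.
poor-condition (assigned none): none: 6 − 0 = 6; basic: 15 − 12 = 3; premium: 19 − 24 = -5. poor-condition stays.
Every type prefers its assigned level; separation holds.

Yes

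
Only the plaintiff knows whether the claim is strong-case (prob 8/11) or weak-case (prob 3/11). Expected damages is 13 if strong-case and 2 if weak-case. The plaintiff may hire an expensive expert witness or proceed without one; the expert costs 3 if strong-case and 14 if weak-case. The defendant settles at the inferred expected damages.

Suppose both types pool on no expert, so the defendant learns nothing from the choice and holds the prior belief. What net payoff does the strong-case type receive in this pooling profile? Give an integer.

Pooled settlement = 8/11·13 + 3/11·2 = 10.
strong-case pays no cost for no expert, so net payoff = 10.

10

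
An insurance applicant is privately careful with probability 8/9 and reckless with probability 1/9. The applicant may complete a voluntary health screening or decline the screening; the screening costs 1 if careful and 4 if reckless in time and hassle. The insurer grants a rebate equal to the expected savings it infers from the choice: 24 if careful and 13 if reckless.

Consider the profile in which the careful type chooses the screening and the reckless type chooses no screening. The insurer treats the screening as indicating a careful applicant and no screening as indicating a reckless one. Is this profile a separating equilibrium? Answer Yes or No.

Under these beliefs, the screening earns rebate 24 and no screening earns rebate 13.
careful: the screening nets 24 − 1 = 23; no screening nets 13. careful prefers the screening.
reckless: the screening nets 24 − 4 = 20; no screening nets 13. reckless would deviate to the screening.
reckless has a profitable deviation, so the profile is not an equilibrium.

No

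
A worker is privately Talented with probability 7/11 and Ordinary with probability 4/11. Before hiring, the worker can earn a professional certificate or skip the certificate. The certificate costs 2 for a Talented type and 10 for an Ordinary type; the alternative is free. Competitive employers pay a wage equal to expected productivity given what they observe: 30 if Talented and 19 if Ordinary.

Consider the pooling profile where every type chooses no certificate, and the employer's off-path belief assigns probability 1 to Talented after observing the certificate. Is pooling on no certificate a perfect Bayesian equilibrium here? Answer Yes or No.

No

On path, the employer holds the prior and pays 7/11·30 + 4/11·19 = 26. Off path (the certificate), believing Talented, it pays 30.
Talented: no certificate nets 26; the certificate nets 30 − 2 = 28. Talented would deviate.
Ordinary: no certificate nets 26; the certificate nets 30 − 10 = 20. Ordinary stays.
A type deviates, so pooling fails.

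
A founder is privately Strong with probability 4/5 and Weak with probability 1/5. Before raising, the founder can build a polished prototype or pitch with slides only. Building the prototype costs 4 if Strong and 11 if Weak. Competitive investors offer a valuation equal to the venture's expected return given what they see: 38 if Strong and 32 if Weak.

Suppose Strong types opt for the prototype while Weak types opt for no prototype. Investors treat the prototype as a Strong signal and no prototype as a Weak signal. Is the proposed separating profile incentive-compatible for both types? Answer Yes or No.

Under these beliefs, the prototype earns valuation 38 and no prototype earns valuation 32.
Strong: the prototype nets 38 − 4 = 34; no prototype nets 32. Strong prefers the prototype.
Weak: the prototype nets 38 − 11 = 27; no prototype nets 32. Weak prefers no prototype.
Neither type deviates, so the separating profile is an equilibrium.

Yes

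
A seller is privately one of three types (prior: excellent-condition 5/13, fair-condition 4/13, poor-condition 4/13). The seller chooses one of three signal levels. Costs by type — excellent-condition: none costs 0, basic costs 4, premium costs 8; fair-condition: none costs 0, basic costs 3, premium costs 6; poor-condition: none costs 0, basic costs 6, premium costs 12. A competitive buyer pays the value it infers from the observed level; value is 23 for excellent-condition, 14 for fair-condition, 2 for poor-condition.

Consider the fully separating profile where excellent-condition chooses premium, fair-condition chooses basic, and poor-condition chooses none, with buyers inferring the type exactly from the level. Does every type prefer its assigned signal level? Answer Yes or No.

No

Separating prices: premium → 23, basic → 14, none → 2.
excellent-condition (assigned premium): none: 2 − 0 = 2; basic: 14 − 4 = 10; premium: 23 − 8 = 15. excellent-condition stays.
fair-condition (assigned basic): none: 2 − 0 = 2; basic: 14 − 3 = 11; premium: 23 − 6 = 17. fair-condition prefers premium.
poor-condition (assigned none): none: 2 − 0 = 2; basic: 14 − 6 = 8; premium: 23 − 12 = 11. poor-condition prefers premium.
At least one type deviates; the separating profile fails.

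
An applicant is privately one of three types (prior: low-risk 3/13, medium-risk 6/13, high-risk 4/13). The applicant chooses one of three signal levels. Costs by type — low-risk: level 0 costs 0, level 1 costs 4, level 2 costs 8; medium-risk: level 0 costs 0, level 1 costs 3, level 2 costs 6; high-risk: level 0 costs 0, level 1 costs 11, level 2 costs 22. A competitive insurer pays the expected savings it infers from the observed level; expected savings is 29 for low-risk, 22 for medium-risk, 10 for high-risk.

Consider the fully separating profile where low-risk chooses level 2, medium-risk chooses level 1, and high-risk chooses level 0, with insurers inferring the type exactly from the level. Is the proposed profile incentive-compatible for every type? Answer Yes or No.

No

Separating rebates: level 2 → 29, level 1 → 22, level 0 → 10.
low-risk (assigned level 2): level 0: 10 − 0 = 10; level 1: 22 − 4 = 18; level 2: 29 − 8 = 21. low-risk stays.
medium-risk (assigned level 1): level 0: 10 − 0 = 10; level 1: 22 − 3 = 19; level 2: 29 − 6 = 23. medium-risk prefers level 2.
high-risk (assigned level 0): level 0: 10 − 0 = 10; level 1: 22 − 11 = 11; level 2: 29 − 22 = 7. high-risk prefers level 1.
At least one type deviates; the separating profile fails.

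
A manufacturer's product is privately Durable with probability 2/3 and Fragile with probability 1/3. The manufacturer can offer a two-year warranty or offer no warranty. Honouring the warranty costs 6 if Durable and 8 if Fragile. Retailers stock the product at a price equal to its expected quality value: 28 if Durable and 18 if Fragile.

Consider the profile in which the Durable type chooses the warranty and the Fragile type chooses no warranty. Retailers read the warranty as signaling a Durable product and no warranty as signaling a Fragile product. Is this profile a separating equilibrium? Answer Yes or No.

No

Under these beliefs, the warranty earns price 28 and no warranty earns price 18.
Durable: the warranty nets 28 − 6 = 22; no warranty nets 18. Durable prefers the warranty.
Fragile: the warranty nets 28 − 8 = 20; no warranty nets 18. Fragile would deviate to the warranty.
Fragile has a profitable deviation, so the profile is not an equilibrium.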